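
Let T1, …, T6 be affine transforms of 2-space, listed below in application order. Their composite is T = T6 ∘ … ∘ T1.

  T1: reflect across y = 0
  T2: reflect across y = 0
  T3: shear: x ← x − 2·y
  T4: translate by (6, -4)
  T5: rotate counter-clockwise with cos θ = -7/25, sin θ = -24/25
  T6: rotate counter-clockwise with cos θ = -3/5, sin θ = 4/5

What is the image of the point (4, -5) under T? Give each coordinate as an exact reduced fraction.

T1 reflect across y = 0: (4, -5) → (4, 5)
T2 reflect across y = 0: (4, 5) → (4, -5)
T3 shear: x ← x − 2·y: (4, -5) → (14, -5)
T4 translate by (6, -4): (14, -5) → (20, -9)
T5 rotate counter-clockwise with cos θ = -7/25, sin θ = -24/25: (20, -9) → (-356/25, -417/25)
T6 rotate counter-clockwise with cos θ = -3/5, sin θ = 4/5: (-356/25, -417/25) → (2736/125, -173/125)

T(p) = (2736/125, -173/125)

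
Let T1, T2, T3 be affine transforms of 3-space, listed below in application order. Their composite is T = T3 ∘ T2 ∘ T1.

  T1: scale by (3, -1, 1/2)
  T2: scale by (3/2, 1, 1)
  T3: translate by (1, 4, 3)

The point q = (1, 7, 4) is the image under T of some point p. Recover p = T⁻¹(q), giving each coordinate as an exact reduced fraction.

T1 = [3 0 0 0; 0 -1 0 0; 0 0 1/2 0; 0 0 0 1]
T2·T1 = [9/2 0 0 0; 0 -1 0 0; 0 0 1/2 0; 0 0 0 1]
T3·…·T1 = [9/2 0 0 1; 0 -1 0 4; 0 0 1/2 3; 0 0 0 1]
det M = -9/4; M⁻¹ = [2/9 0 0 -2/9; 0 -1 0 4; 0 0 2 -6; 0 0 0 1]
M⁻¹ · (1, 7, 4)ᵀ = (0, -3, 2)ᵀ

p = (0, -3, 2)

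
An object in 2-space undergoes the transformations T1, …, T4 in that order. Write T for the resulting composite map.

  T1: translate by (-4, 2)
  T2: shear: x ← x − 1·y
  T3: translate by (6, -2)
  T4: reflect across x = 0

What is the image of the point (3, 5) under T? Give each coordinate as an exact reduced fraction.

T1 translate by (-4, 2): (3, 5) → (-1, 7)
T2 shear: x ← x − 1·y: (-1, 7) → (-8, 7)
T3 translate by (6, -2): (-8, 7) → (-2, 5)
T4 reflect across x = 0: (-2, 5) → (2, 5)

T(p) = (2, 5)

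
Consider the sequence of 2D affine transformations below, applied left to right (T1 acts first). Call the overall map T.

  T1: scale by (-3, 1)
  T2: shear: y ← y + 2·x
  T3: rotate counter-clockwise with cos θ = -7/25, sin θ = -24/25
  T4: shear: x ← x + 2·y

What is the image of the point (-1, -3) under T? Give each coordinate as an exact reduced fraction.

T(p) = (-27/5, -93/25)

T1 scale by (-3, 1): (-1, -3) → (3, -3)
T2 shear: y ← y + 2·x: (3, -3) → (3, 3)
T3 rotate counter-clockwise with cos θ = -7/25, sin θ = -24/25: (3, 3) → (51/25, -93/25)
T4 shear: x ← x + 2·y: (51/25, -93/25) → (-27/5, -93/25)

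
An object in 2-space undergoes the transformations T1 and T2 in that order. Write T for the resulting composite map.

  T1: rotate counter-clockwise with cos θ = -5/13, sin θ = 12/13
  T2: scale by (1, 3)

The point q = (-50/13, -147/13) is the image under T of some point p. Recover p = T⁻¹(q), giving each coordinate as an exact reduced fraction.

p = (-2, 5)

T1 = [-5/13 -12/13 0; 12/13 -5/13 0; 0 0 1]
T2·T1 = [-5/13 -12/13 0; 36/13 -15/13 0; 0 0 1]
det M = 3; M⁻¹ = [-5/13 4/13 0; -12/13 -5/39 0; 0 0 1]
M⁻¹ · (-50/13, -147/13)ᵀ = (-2, 5)ᵀ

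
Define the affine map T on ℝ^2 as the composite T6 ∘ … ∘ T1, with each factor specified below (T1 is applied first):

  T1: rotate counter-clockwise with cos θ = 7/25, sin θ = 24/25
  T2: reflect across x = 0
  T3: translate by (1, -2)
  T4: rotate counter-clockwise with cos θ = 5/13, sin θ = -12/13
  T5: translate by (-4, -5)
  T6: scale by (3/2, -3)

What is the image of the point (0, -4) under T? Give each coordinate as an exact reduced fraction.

T1 rotate counter-clockwise with cos θ = 7/25, sin θ = 24/25: (0, -4) → (96/25, -28/25)
T2 reflect across x = 0: (96/25, -28/25) → (-96/25, -28/25)
T3 translate by (1, -2): (-96/25, -28/25) → (-71/25, -78/25)
T4 rotate counter-clockwise with cos θ = 5/13, sin θ = -12/13: (-71/25, -78/25) → (-1291/325, 462/325)
T5 translate by (-4, -5): (-1291/325, 462/325) → (-2591/325, -1163/325)
T6 scale by (3/2, -3): (-2591/325, -1163/325) → (-7773/650, 3489/325)

T(p) = (-7773/650, 3489/325)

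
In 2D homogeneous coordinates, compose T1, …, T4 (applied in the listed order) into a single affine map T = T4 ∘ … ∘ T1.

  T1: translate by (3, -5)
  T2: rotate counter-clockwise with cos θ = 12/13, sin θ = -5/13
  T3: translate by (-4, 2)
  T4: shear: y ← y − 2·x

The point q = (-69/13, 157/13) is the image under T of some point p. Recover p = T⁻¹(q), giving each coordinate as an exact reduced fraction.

T1 = [1 0 3; 0 1 -5; 0 0 1]
T2·T1 = [12/13 5/13 11/13; -5/13 12/13 -75/13; 0 0 1]
T3·…·T1 = [12/13 5/13 -41/13; -5/13 12/13 -49/13; 0 0 1]
T4·…·T1 = [12/13 5/13 -41/13; -29/13 2/13 33/13; 0 0 1]
det M = 1; M⁻¹ = [2/13 -5/13 19/13; 29/13 12/13 61/13; 0 0 1]
M⁻¹ · (-69/13, 157/13)ᵀ = (-4, 4)ᵀ

p = (-4, 4)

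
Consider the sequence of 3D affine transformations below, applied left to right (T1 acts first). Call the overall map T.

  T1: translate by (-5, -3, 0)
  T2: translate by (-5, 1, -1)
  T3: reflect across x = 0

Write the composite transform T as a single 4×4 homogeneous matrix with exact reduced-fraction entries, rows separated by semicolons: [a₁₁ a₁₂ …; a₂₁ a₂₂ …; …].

T1 = [1 0 0 -5; 0 1 0 -3; 0 0 1 0; 0 0 0 1]
T2·T1 = [1 0 0 -10; 0 1 0 -2; 0 0 1 -1; 0 0 0 1]
T3·…·T1 = [-1 0 0 10; 0 1 0 -2; 0 0 1 -1; 0 0 0 1]

T = [-1 0 0 10; 0 1 0 -2; 0 0 1 -1; 0 0 0 1]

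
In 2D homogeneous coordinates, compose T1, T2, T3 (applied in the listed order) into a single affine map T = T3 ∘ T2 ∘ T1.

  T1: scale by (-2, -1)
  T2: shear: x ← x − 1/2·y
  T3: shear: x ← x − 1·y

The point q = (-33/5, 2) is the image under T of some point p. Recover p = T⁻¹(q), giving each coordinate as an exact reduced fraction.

T1 = [-2 0 0; 0 -1 0; 0 0 1]
T2·T1 = [-2 1/2 0; 0 -1 0; 0 0 1]
T3·…·T1 = [-2 3/2 0; 0 -1 0; 0 0 1]
det M = 2; M⁻¹ = [-1/2 -3/4 0; 0 -1 0; 0 0 1]
M⁻¹ · (-33/5, 2)ᵀ = (9/5, -2)ᵀ

p = (9/5, -2)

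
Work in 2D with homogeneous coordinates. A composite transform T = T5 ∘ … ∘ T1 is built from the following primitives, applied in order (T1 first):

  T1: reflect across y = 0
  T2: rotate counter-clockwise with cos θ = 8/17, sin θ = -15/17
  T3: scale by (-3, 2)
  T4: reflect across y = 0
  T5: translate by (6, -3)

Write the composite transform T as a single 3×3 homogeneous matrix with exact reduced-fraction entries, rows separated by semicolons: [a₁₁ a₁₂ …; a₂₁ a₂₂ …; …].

T = [-24/17 45/17 6; 30/17 16/17 -3; 0 0 1]

T1 = [1 0 0; 0 -1 0; 0 0 1]
T2·T1 = [8/17 -15/17 0; -15/17 -8/17 0; 0 0 1]
T3·…·T1 = [-24/17 45/17 0; -30/17 -16/17 0; 0 0 1]
T4·…·T1 = [-24/17 45/17 0; 30/17 16/17 0; 0 0 1]
T5·…·T1 = [-24/17 45/17 6; 30/17 16/17 -3; 0 0 1]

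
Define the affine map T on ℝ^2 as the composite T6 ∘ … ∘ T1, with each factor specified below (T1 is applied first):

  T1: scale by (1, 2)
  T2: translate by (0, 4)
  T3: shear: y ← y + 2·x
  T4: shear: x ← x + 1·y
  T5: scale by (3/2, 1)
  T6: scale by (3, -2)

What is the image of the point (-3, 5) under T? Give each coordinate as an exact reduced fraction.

T1 scale by (1, 2): (-3, 5) → (-3, 10)
T2 translate by (0, 4): (-3, 10) → (-3, 14)
T3 shear: y ← y + 2·x: (-3, 14) → (-3, 8)
T4 shear: x ← x + 1·y: (-3, 8) → (5, 8)
T5 scale by (3/2, 1): (5, 8) → (15/2, 8)
T6 scale by (3, -2): (15/2, 8) → (45/2, -16)

T(p) = (45/2, -16)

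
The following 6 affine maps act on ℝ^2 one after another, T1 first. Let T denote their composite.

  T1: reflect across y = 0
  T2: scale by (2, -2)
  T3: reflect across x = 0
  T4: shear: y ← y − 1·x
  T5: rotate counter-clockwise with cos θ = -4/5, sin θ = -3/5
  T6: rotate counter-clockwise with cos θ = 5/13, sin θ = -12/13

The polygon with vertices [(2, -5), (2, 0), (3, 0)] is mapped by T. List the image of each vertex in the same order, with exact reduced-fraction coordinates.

T1 reflect across y = 0: (2, -5) → (2, 5); (2, 0) → (2, 0); (3, 0) → (3, 0)
T2 scale by (2, -2): (2, 5) → (4, -10); (2, 0) → (4, 0); (3, 0) → (6, 0)
T3 reflect across x = 0: (4, -10) → (-4, -10); (4, 0) → (-4, 0); (6, 0) → (-6, 0)
T4 shear: y ← y − 1·x: (-4, -10) → (-4, -6); (-4, 0) → (-4, 4); (-6, 0) → (-6, 6)
T5 rotate counter-clockwise with cos θ = -4/5, sin θ = -3/5: (-4, -6) → (-2/5, 36/5); (-4, 4) → (28/5, -4/5); (-6, 6) → (42/5, -6/5)
T6 rotate counter-clockwise with cos θ = 5/13, sin θ = -12/13: (-2/5, 36/5) → (422/65, 204/65); (28/5, -4/5) → (92/65, -356/65); (42/5, -6/5) → (138/65, -534/65)

image vertices: (422/65, 204/65), (92/65, -356/65), (138/65, -534/65)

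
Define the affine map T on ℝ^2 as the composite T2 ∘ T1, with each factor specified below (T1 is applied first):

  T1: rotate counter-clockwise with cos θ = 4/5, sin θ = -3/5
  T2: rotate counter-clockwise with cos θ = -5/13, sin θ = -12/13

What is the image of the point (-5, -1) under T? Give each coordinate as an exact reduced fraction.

T1 rotate counter-clockwise with cos θ = 4/5, sin θ = -3/5: (-5, -1) → (-23/5, 11/5)
T2 rotate counter-clockwise with cos θ = -5/13, sin θ = -12/13: (-23/5, 11/5) → (19/5, 17/5)

T(p) = (19/5, 17/5)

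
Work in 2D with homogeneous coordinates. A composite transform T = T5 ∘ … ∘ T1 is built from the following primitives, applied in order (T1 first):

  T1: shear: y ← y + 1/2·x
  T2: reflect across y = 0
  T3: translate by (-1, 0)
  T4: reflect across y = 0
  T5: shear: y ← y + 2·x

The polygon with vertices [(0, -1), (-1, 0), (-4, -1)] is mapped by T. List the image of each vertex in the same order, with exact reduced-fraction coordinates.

T1 shear: y ← y + 1/2·x: (0, -1) → (0, -1); (-1, 0) → (-1, -1/2); (-4, -1) → (-4, -3)
T2 reflect across y = 0: (0, -1) → (0, 1); (-1, -1/2) → (-1, 1/2); (-4, -3) → (-4, 3)
T3 translate by (-1, 0): (0, 1) → (-1, 1); (-1, 1/2) → (-2, 1/2); (-4, 3) → (-5, 3)
T4 reflect across y = 0: (-1, 1) → (-1, -1); (-2, 1/2) → (-2, -1/2); (-5, 3) → (-5, -3)
T5 shear: y ← y + 2·x: (-1, -1) → (-1, -3); (-2, -1/2) → (-2, -9/2); (-5, -3) → (-5, -13)

image vertices: (-1, -3), (-2, -9/2), (-5, -13)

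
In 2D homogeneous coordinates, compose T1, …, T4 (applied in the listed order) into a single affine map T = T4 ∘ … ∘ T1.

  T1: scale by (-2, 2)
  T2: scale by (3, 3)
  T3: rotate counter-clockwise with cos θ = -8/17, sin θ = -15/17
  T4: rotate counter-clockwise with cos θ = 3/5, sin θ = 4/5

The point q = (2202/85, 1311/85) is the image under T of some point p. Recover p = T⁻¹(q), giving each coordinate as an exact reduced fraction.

T1 = [-2 0 0; 0 2 0; 0 0 1]
T2·T1 = [-6 0 0; 0 6 0; 0 0 1]
T3·…·T1 = [48/17 90/17 0; 90/17 -48/17 0; 0 0 1]
T4·…·T1 = [-216/85 462/85 0; 462/85 216/85 0; 0 0 1]
det M = -36; M⁻¹ = [-6/85 77/510 0; 77/510 6/85 0; 0 0 1]
M⁻¹ · (2202/85, 1311/85)ᵀ = (1/2, 5)ᵀ

p = (1/2, 5)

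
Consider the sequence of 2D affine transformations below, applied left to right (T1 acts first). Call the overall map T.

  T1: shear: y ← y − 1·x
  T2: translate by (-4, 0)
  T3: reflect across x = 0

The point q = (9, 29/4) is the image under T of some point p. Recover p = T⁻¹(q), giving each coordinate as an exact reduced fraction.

p = (-5, 9/4)

T1 = [1 0 0; -1 1 0; 0 0 1]
T2·T1 = [1 0 -4; -1 1 0; 0 0 1]
T3·…·T1 = [-1 0 4; -1 1 0; 0 0 1]
det M = -1; M⁻¹ = [-1 0 4; -1 1 4; 0 0 1]
M⁻¹ · (9, 29/4)ᵀ = (-5, 9/4)ᵀ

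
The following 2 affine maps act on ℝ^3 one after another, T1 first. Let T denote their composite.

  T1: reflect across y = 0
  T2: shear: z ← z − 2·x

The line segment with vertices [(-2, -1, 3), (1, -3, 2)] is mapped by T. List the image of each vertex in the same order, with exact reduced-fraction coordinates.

T1 reflect across y = 0: (-2, -1, 3) → (-2, 1, 3); (1, -3, 2) → (1, 3, 2)
T2 shear: z ← z − 2·x: (-2, 1, 3) → (-2, 1, 7); (1, 3, 2) → (1, 3, 0)

image vertices: (-2, 1, 7), (1, 3, 0)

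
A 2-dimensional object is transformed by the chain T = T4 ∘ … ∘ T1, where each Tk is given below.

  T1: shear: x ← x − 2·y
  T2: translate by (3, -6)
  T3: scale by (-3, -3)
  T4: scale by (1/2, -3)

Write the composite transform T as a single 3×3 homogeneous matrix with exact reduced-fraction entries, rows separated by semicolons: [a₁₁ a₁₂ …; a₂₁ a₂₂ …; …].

T1 = [1 -2 0; 0 1 0; 0 0 1]
T2·T1 = [1 -2 3; 0 1 -6; 0 0 1]
T3·…·T1 = [-3 6 -9; 0 -3 18; 0 0 1]
T4·…·T1 = [-3/2 3 -9/2; 0 9 -54; 0 0 1]

T = [-3/2 3 -9/2; 0 9 -54; 0 0 1]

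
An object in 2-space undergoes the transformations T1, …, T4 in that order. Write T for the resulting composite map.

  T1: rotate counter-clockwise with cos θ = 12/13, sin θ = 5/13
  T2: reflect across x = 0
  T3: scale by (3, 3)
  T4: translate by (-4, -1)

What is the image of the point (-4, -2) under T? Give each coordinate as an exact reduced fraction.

T1 rotate counter-clockwise with cos θ = 12/13, sin θ = 5/13: (-4, -2) → (-38/13, -44/13)
T2 reflect across x = 0: (-38/13, -44/13) → (38/13, -44/13)
T3 scale by (3, 3): (38/13, -44/13) → (114/13, -132/13)
T4 translate by (-4, -1): (114/13, -132/13) → (62/13, -145/13)

T(p) = (62/13, -145/13)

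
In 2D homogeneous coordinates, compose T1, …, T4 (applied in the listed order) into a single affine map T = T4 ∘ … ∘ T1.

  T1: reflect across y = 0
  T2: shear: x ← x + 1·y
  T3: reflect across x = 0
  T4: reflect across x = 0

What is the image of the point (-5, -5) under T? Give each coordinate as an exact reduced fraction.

T(p) = (0, 5)

T1 reflect across y = 0: (-5, -5) → (-5, 5)
T2 shear: x ← x + 1·y: (-5, 5) → (0, 5)
T3 reflect across x = 0: (0, 5) → (0, 5)
T4 reflect across x = 0: (0, 5) → (0, 5)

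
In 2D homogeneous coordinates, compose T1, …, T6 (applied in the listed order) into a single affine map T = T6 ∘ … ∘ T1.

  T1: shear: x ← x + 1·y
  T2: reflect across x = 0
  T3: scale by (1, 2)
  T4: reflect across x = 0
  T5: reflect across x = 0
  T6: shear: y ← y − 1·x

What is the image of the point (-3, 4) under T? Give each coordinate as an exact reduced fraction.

T(p) = (-1, 9)

T1 shear: x ← x + 1·y: (-3, 4) → (1, 4)
T2 reflect across x = 0: (1, 4) → (-1, 4)
T3 scale by (1, 2): (-1, 4) → (-1, 8)
T4 reflect across x = 0: (-1, 8) → (1, 8)
T5 reflect across x = 0: (1, 8) → (-1, 8)
T6 shear: y ← y − 1·x: (-1, 8) → (-1, 9)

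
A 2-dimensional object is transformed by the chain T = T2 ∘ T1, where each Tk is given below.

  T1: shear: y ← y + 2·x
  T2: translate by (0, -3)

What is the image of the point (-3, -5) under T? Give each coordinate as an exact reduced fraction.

T1 shear: y ← y + 2·x: (-3, -5) → (-3, -11)
T2 translate by (0, -3): (-3, -11) → (-3, -14)

T(p) = (-3, -14)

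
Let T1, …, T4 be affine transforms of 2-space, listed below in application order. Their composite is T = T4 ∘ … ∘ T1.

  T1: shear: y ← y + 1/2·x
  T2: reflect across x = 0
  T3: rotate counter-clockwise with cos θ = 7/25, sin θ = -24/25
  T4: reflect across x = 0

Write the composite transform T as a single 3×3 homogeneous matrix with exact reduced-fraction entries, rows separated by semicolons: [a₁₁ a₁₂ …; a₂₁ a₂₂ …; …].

T = [-1/5 -24/25 0; 11/10 7/25 0; 0 0 1]

T1 = [1 0 0; 1/2 1 0; 0 0 1]
T2·T1 = [-1 0 0; 1/2 1 0; 0 0 1]
T3·…·T1 = [1/5 24/25 0; 11/10 7/25 0; 0 0 1]
T4·…·T1 = [-1/5 -24/25 0; 11/10 7/25 0; 0 0 1]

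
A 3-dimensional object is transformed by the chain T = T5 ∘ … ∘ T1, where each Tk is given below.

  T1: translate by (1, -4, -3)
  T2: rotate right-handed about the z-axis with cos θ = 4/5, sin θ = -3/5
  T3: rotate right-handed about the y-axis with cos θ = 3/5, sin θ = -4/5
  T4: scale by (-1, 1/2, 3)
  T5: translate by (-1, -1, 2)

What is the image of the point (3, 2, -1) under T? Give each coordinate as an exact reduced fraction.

T(p) = (-27/5, -3, -2/5)

T1 translate by (1, -4, -3): (3, 2, -1) → (4, -2, -4)
T2 rotate right-handed about the z-axis with cos θ = 4/5, sin θ = -3/5: (4, -2, -4) → (2, -4, -4)
T3 rotate right-handed about the y-axis with cos θ = 3/5, sin θ = -4/5: (2, -4, -4) → (22/5, -4, -4/5)
T4 scale by (-1, 1/2, 3): (22/5, -4, -4/5) → (-22/5, -2, -12/5)
T5 translate by (-1, -1, 2): (-22/5, -2, -12/5) → (-27/5, -3, -2/5)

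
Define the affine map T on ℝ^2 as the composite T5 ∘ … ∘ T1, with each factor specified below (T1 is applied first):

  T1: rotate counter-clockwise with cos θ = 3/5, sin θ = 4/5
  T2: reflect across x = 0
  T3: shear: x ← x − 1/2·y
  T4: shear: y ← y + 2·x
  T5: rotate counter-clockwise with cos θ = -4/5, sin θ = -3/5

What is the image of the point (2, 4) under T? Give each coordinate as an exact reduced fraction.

T1 rotate counter-clockwise with cos θ = 3/5, sin θ = 4/5: (2, 4) → (-2, 4)
T2 reflect across x = 0: (-2, 4) → (2, 4)
T3 shear: x ← x − 1/2·y: (2, 4) → (0, 4)
T4 shear: y ← y + 2·x: (0, 4) → (0, 4)
T5 rotate counter-clockwise with cos θ = -4/5, sin θ = -3/5: (0, 4) → (12/5, -16/5)

T(p) = (12/5, -16/5)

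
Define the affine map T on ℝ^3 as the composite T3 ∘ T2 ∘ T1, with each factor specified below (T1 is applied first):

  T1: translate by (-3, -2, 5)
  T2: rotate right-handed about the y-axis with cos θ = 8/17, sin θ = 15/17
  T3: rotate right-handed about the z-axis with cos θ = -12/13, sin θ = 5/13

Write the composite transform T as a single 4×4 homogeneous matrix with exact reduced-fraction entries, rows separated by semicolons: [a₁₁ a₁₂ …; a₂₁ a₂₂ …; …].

T1 = [1 0 0 -3; 0 1 0 -2; 0 0 1 5; 0 0 0 1]
T2·T1 = [8/17 0 15/17 3; 0 1 0 -2; -15/17 0 8/17 5; 0 0 0 1]
T3·…·T1 = [-96/221 -5/13 -180/221 -2; 40/221 -12/13 75/221 3; -15/17 0 8/17 5; 0 0 0 1]

T = [-96/221 -5/13 -180/221 -2; 40/221 -12/13 75/221 3; -15/17 0 8/17 5; 0 0 0 1]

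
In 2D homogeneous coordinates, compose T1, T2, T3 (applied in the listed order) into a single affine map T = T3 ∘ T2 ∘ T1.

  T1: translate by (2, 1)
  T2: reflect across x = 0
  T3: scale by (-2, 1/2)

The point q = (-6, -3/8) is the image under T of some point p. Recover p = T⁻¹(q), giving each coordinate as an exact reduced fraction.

T1 = [1 0 2; 0 1 1; 0 0 1]
T2·T1 = [-1 0 -2; 0 1 1; 0 0 1]
T3·…·T1 = [2 0 4; 0 1/2 1/2; 0 0 1]
det M = 1; M⁻¹ = [1/2 0 -2; 0 2 -1; 0 0 1]
M⁻¹ · (-6, -3/8)ᵀ = (-5, -7/4)ᵀ

p = (-5, -7/4)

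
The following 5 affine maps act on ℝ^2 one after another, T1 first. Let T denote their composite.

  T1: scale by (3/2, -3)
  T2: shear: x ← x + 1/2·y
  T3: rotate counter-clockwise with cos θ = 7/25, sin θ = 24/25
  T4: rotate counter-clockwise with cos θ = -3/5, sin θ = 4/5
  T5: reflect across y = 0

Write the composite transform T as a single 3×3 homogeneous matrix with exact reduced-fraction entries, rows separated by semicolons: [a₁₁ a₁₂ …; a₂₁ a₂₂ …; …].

T = [-351/250 87/250 0; 66/125 -417/125 0; 0 0 1]

T1 = [3/2 0 0; 0 -3 0; 0 0 1]
T2·T1 = [3/2 -3/2 0; 0 -3 0; 0 0 1]
T3·…·T1 = [21/50 123/50 0; 36/25 -57/25 0; 0 0 1]
T4·…·T1 = [-351/250 87/250 0; -66/125 417/125 0; 0 0 1]
T5·…·T1 = [-351/250 87/250 0; 66/125 -417/125 0; 0 0 1]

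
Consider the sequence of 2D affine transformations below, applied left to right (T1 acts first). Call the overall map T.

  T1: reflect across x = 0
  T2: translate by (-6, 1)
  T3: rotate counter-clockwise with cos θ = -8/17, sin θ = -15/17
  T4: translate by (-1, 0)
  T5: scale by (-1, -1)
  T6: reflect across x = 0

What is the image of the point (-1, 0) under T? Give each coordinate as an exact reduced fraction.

T1 reflect across x = 0: (-1, 0) → (1, 0)
T2 translate by (-6, 1): (1, 0) → (-5, 1)
T3 rotate counter-clockwise with cos θ = -8/17, sin θ = -15/17: (-5, 1) → (55/17, 67/17)
T4 translate by (-1, 0): (55/17, 67/17) → (38/17, 67/17)
T5 scale by (-1, -1): (38/17, 67/17) → (-38/17, -67/17)
T6 reflect across x = 0: (-38/17, -67/17) → (38/17, -67/17)

T(p) = (38/17, -67/17)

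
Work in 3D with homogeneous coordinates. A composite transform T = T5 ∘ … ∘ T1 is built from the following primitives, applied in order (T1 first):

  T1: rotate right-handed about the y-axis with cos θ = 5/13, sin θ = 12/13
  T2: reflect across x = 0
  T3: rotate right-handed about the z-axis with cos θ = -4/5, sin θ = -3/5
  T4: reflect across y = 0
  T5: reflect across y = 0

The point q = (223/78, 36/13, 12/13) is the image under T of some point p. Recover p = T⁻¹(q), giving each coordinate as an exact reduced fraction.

T1 = [5/13 0 12/13 0; 0 1 0 0; -12/13 0 5/13 0; 0 0 0 1]
T2·T1 = [-5/13 0 -12/13 0; 0 1 0 0; -12/13 0 5/13 0; 0 0 0 1]
T3·…·T1 = [4/13 3/5 48/65 0; 3/13 -4/5 36/65 0; -12/13 0 5/13 0; 0 0 0 1]
T4·…·T1 = [4/13 3/5 48/65 0; -3/13 4/5 -36/65 0; -12/13 0 5/13 0; 0 0 0 1]
T5·…·T1 = [4/13 3/5 48/65 0; 3/13 -4/5 36/65 0; -12/13 0 5/13 0; 0 0 0 1]
det M = -1; M⁻¹ = [4/13 3/13 -12/13 0; 3/5 -4/5 0 0; 48/65 36/65 5/13 0; 0 0 0 1]
M⁻¹ · (223/78, 36/13, 12/13)ᵀ = (2/3, -1/2, 4)ᵀ

p = (2/3, -1/2, 4)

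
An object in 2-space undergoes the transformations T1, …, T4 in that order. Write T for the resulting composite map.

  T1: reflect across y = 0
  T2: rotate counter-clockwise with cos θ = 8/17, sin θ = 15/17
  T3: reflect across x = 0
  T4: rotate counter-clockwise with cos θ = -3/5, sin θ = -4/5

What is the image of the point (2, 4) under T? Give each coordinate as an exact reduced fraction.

T(p) = (44/17, 62/17)

T1 reflect across y = 0: (2, 4) → (2, -4)
T2 rotate counter-clockwise with cos θ = 8/17, sin θ = 15/17: (2, -4) → (76/17, -2/17)
T3 reflect across x = 0: (76/17, -2/17) → (-76/17, -2/17)
T4 rotate counter-clockwise with cos θ = -3/5, sin θ = -4/5: (-76/17, -2/17) → (44/17, 62/17)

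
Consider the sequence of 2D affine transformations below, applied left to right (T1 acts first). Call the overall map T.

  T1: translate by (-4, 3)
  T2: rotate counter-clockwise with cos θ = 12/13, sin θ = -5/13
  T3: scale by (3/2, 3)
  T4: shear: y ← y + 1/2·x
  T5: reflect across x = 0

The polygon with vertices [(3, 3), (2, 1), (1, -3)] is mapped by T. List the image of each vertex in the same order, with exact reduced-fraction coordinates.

image vertices: (-27/13, 489/26), (6/13, 171/13), (54/13, 18/13)

T1 translate by (-4, 3): (3, 3) → (-1, 6); (2, 1) → (-2, 4); (1, -3) → (-3, 0)
T2 rotate counter-clockwise with cos θ = 12/13, sin θ = -5/13: (-1, 6) → (18/13, 77/13); (-2, 4) → (-4/13, 58/13); (-3, 0) → (-36/13, 15/13)
T3 scale by (3/2, 3): (18/13, 77/13) → (27/13, 231/13); (-4/13, 58/13) → (-6/13, 174/13); (-36/13, 15/13) → (-54/13, 45/13)
T4 shear: y ← y + 1/2·x: (27/13, 231/13) → (27/13, 489/26); (-6/13, 174/13) → (-6/13, 171/13); (-54/13, 45/13) → (-54/13, 18/13)
T5 reflect across x = 0: (27/13, 489/26) → (-27/13, 489/26); (-6/13, 171/13) → (6/13, 171/13); (-54/13, 18/13) → (54/13, 18/13)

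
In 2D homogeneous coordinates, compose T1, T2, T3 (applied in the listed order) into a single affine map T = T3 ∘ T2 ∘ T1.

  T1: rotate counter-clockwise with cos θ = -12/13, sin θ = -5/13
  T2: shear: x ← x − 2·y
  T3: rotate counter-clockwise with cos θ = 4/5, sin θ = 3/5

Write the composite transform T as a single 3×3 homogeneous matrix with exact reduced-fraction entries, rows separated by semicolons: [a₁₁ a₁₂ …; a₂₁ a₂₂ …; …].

T = [7/65 152/65 0; -2/5 3/5 0; 0 0 1]

T1 = [-12/13 5/13 0; -5/13 -12/13 0; 0 0 1]
T2·T1 = [-2/13 29/13 0; -5/13 -12/13 0; 0 0 1]
T3·…·T1 = [7/65 152/65 0; -2/5 3/5 0; 0 0 1]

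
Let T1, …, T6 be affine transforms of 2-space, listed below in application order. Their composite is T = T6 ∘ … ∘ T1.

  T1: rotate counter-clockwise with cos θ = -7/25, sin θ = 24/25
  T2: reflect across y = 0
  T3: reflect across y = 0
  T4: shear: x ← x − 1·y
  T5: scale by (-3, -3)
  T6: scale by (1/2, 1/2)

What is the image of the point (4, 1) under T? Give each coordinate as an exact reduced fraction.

T1 rotate counter-clockwise with cos θ = -7/25, sin θ = 24/25: (4, 1) → (-52/25, 89/25)
T2 reflect across y = 0: (-52/25, 89/25) → (-52/25, -89/25)
T3 reflect across y = 0: (-52/25, -89/25) → (-52/25, 89/25)
T4 shear: x ← x − 1·y: (-52/25, 89/25) → (-141/25, 89/25)
T5 scale by (-3, -3): (-141/25, 89/25) → (423/25, -267/25)
T6 scale by (1/2, 1/2): (423/25, -267/25) → (423/50, -267/50)

T(p) = (423/50, -267/50)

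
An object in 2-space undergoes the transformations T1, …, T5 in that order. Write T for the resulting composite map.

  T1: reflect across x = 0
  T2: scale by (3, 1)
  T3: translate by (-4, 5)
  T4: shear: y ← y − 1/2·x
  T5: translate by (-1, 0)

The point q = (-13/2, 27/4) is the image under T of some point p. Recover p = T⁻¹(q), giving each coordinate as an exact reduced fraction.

T1 = [-1 0 0; 0 1 0; 0 0 1]
T2·T1 = [-3 0 0; 0 1 0; 0 0 1]
T3·…·T1 = [-3 0 -4; 0 1 5; 0 0 1]
T4·…·T1 = [-3 0 -4; 3/2 1 7; 0 0 1]
T5·…·T1 = [-3 0 -5; 3/2 1 7; 0 0 1]
det M = -3; M⁻¹ = [-1/3 0 -5/3; 1/2 1 -9/2; 0 0 1]
M⁻¹ · (-13/2, 27/4)ᵀ = (1/2, -1)ᵀ

p = (1/2, -1)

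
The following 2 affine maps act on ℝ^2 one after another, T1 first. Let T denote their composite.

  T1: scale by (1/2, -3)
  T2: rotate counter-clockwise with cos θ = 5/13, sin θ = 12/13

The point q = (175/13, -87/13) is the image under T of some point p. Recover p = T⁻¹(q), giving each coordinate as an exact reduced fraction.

T1 = [1/2 0 0; 0 -3 0; 0 0 1]
T2·T1 = [5/26 36/13 0; 6/13 -15/13 0; 0 0 1]
det M = -3/2; M⁻¹ = [10/13 24/13 0; 4/13 -5/39 0; 0 0 1]
M⁻¹ · (175/13, -87/13)ᵀ = (-2, 5)ᵀ

p = (-2, 5)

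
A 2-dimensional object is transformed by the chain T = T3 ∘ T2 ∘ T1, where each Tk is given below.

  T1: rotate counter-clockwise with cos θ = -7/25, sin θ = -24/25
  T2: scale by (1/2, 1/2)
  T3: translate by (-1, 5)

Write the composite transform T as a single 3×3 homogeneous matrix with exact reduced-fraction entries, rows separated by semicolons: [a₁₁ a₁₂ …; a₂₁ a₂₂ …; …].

T1 = [-7/25 24/25 0; -24/25 -7/25 0; 0 0 1]
T2·T1 = [-7/50 12/25 0; -12/25 -7/50 0; 0 0 1]
T3·…·T1 = [-7/50 12/25 -1; -12/25 -7/50 5; 0 0 1]

T = [-7/50 12/25 -1; -12/25 -7/50 5; 0 0 1]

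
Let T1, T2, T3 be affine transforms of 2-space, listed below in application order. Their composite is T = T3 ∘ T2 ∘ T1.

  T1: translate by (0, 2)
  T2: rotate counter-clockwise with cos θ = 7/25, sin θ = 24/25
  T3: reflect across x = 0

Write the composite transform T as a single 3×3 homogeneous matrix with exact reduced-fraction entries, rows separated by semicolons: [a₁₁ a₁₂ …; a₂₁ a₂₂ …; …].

T = [-7/25 24/25 48/25; 24/25 7/25 14/25; 0 0 1]

T1 = [1 0 0; 0 1 2; 0 0 1]
T2·T1 = [7/25 -24/25 -48/25; 24/25 7/25 14/25; 0 0 1]
T3·…·T1 = [-7/25 24/25 48/25; 24/25 7/25 14/25; 0 0 1]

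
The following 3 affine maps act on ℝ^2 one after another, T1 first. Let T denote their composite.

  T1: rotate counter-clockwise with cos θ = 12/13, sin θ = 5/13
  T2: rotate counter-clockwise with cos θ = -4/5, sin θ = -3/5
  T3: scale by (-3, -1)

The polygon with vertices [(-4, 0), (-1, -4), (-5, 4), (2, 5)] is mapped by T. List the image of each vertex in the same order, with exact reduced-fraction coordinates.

image vertices: (-396/65, -224/65), (573/65, -188/65), (-1167/65, -148/65), (-642/65, 277/65)

T1 rotate counter-clockwise with cos θ = 12/13, sin θ = 5/13: (-4, 0) → (-48/13, -20/13); (-1, -4) → (8/13, -53/13); (-5, 4) → (-80/13, 23/13); (2, 5) → (-1/13, 70/13)
T2 rotate counter-clockwise with cos θ = -4/5, sin θ = -3/5: (-48/13, -20/13) → (132/65, 224/65); (8/13, -53/13) → (-191/65, 188/65); (-80/13, 23/13) → (389/65, 148/65); (-1/13, 70/13) → (214/65, -277/65)
T3 scale by (-3, -1): (132/65, 224/65) → (-396/65, -224/65); (-191/65, 188/65) → (573/65, -188/65); (389/65, 148/65) → (-1167/65, -148/65); (214/65, -277/65) → (-642/65, 277/65)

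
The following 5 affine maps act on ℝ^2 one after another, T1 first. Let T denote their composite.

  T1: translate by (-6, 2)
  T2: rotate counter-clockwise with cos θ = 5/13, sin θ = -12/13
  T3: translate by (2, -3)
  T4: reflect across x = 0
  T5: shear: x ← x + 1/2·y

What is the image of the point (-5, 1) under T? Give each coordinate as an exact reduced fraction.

T(p) = (47/13, 108/13)

T1 translate by (-6, 2): (-5, 1) → (-11, 3)
T2 rotate counter-clockwise with cos θ = 5/13, sin θ = -12/13: (-11, 3) → (-19/13, 147/13)
T3 translate by (2, -3): (-19/13, 147/13) → (7/13, 108/13)
T4 reflect across x = 0: (7/13, 108/13) → (-7/13, 108/13)
T5 shear: x ← x + 1/2·y: (-7/13, 108/13) → (47/13, 108/13)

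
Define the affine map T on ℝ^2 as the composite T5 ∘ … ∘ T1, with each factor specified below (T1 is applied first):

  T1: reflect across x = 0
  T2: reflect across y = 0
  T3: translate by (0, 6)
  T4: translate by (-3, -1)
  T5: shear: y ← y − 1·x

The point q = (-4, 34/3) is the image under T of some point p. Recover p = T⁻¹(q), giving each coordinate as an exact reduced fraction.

T1 = [-1 0 0; 0 1 0; 0 0 1]
T2·T1 = [-1 0 0; 0 -1 0; 0 0 1]
T3·…·T1 = [-1 0 0; 0 -1 6; 0 0 1]
T4·…·T1 = [-1 0 -3; 0 -1 5; 0 0 1]
T5·…·T1 = [-1 0 -3; 1 -1 8; 0 0 1]
det M = 1; M⁻¹ = [-1 0 -3; -1 -1 5; 0 0 1]
M⁻¹ · (-4, 34/3)ᵀ = (1, -7/3)ᵀ

p = (1, -7/3)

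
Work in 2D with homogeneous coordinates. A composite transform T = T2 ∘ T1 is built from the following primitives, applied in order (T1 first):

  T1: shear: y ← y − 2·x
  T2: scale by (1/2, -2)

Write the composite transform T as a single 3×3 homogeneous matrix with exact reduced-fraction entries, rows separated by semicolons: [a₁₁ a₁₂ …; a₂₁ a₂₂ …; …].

T = [1/2 0 0; 4 -2 0; 0 0 1]

T1 = [1 0 0; -2 1 0; 0 0 1]
T2·T1 = [1/2 0 0; 4 -2 0; 0 0 1]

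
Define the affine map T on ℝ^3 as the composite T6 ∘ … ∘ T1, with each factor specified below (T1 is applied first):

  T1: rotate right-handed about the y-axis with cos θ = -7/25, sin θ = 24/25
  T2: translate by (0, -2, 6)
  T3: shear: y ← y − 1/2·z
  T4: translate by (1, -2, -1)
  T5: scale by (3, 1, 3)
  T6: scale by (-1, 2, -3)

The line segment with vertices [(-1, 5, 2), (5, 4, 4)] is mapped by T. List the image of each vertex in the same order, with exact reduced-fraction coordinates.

T1 rotate right-handed about the y-axis with cos θ = -7/25, sin θ = 24/25: (-1, 5, 2) → (11/5, 5, 2/5); (5, 4, 4) → (61/25, 4, -148/25)
T2 translate by (0, -2, 6): (11/5, 5, 2/5) → (11/5, 3, 32/5); (61/25, 4, -148/25) → (61/25, 2, 2/25)
T3 shear: y ← y − 1/2·z: (11/5, 3, 32/5) → (11/5, -1/5, 32/5); (61/25, 2, 2/25) → (61/25, 49/25, 2/25)
T4 translate by (1, -2, -1): (11/5, -1/5, 32/5) → (16/5, -11/5, 27/5); (61/25, 49/25, 2/25) → (86/25, -1/25, -23/25)
T5 scale by (3, 1, 3): (16/5, -11/5, 27/5) → (48/5, -11/5, 81/5); (86/25, -1/25, -23/25) → (258/25, -1/25, -69/25)
T6 scale by (-1, 2, -3): (48/5, -11/5, 81/5) → (-48/5, -22/5, -243/5); (258/25, -1/25, -69/25) → (-258/25, -2/25, 207/25)

image vertices: (-48/5, -22/5, -243/5), (-258/25, -2/25, 207/25)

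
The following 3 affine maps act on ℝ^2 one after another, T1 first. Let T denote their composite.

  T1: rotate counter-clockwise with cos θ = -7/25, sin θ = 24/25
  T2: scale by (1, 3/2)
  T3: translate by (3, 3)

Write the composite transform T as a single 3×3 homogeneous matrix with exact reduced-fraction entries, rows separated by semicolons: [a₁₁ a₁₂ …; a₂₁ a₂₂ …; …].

T1 = [-7/25 -24/25 0; 24/25 -7/25 0; 0 0 1]
T2·T1 = [-7/25 -24/25 0; 36/25 -21/50 0; 0 0 1]
T3·…·T1 = [-7/25 -24/25 3; 36/25 -21/50 3; 0 0 1]

T = [-7/25 -24/25 3; 36/25 -21/50 3; 0 0 1]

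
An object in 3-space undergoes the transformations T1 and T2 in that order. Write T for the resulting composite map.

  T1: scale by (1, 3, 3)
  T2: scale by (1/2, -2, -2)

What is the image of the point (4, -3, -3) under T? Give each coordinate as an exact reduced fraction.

T1 scale by (1, 3, 3): (4, -3, -3) → (4, -9, -9)
T2 scale by (1/2, -2, -2): (4, -9, -9) → (2, 18, 18)

T(p) = (2, 18, 18)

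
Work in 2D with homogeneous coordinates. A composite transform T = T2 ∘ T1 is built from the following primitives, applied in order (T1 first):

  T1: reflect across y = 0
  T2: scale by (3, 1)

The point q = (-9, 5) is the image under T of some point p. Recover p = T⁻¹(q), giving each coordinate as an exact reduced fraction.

p = (-3, -5)

T1 = [1 0 0; 0 -1 0; 0 0 1]
T2·T1 = [3 0 0; 0 -1 0; 0 0 1]
det M = -3; M⁻¹ = [1/3 0 0; 0 -1 0; 0 0 1]
M⁻¹ · (-9, 5)ᵀ = (-3, -5)ᵀ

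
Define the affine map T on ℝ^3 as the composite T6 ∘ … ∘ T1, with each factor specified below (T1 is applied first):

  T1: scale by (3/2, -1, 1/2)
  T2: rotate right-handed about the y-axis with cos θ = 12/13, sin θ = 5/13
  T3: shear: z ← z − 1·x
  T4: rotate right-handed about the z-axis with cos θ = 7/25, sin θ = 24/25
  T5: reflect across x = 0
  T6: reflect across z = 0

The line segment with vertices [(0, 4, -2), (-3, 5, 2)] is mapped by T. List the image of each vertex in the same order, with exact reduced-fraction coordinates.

T1 scale by (3/2, -1, 1/2): (0, 4, -2) → (0, -4, -1); (-3, 5, 2) → (-9/2, -5, 1)
T2 rotate right-handed about the y-axis with cos θ = 12/13, sin θ = 5/13: (0, -4, -1) → (-5/13, -4, -12/13); (-9/2, -5, 1) → (-49/13, -5, 69/26)
T3 shear: z ← z − 1·x: (-5/13, -4, -12/13) → (-5/13, -4, -7/13); (-49/13, -5, 69/26) → (-49/13, -5, 167/26)
T4 rotate right-handed about the z-axis with cos θ = 7/25, sin θ = 24/25: (-5/13, -4, -7/13) → (1213/325, -484/325, -7/13); (-49/13, -5, 167/26) → (1217/325, -1631/325, 167/26)
T5 reflect across x = 0: (1213/325, -484/325, -7/13) → (-1213/325, -484/325, -7/13); (1217/325, -1631/325, 167/26) → (-1217/325, -1631/325, 167/26)
T6 reflect across z = 0: (-1213/325, -484/325, -7/13) → (-1213/325, -484/325, 7/13); (-1217/325, -1631/325, 167/26) → (-1217/325, -1631/325, -167/26)

image vertices: (-1213/325, -484/325, 7/13), (-1217/325, -1631/325, -167/26)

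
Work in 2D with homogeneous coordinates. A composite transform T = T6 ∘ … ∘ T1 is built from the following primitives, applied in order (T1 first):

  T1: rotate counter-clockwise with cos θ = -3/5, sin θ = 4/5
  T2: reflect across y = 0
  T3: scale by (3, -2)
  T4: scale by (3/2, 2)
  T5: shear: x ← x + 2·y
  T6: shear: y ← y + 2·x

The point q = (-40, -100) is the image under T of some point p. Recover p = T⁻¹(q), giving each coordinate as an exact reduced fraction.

T1 = [-3/5 -4/5 0; 4/5 -3/5 0; 0 0 1]
T2·T1 = [-3/5 -4/5 0; -4/5 3/5 0; 0 0 1]
T3·…·T1 = [-9/5 -12/5 0; 8/5 -6/5 0; 0 0 1]
T4·…·T1 = [-27/10 -18/5 0; 16/5 -12/5 0; 0 0 1]
T5·…·T1 = [37/10 -42/5 0; 16/5 -12/5 0; 0 0 1]
T6·…·T1 = [37/10 -42/5 0; 53/5 -96/5 0; 0 0 1]
det M = 18; M⁻¹ = [-16/15 7/15 0; -53/90 37/180 0; 0 0 1]
M⁻¹ · (-40, -100)ᵀ = (-4, 3)ᵀ

p = (-4, 3)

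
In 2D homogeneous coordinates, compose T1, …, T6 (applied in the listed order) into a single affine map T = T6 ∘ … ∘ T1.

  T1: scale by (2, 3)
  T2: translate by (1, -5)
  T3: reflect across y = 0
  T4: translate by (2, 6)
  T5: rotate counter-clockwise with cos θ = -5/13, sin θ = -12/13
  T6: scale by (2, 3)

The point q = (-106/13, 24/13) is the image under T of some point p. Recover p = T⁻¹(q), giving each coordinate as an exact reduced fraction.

T1 = [2 0 0; 0 3 0; 0 0 1]
T2·T1 = [2 0 1; 0 3 -5; 0 0 1]
T3·…·T1 = [2 0 1; 0 -3 5; 0 0 1]
T4·…·T1 = [2 0 3; 0 -3 11; 0 0 1]
T5·…·T1 = [-10/13 -36/13 9; -24/13 15/13 -7; 0 0 1]
T6·…·T1 = [-20/13 -72/13 18; -72/13 45/13 -21; 0 0 1]
det M = -36; M⁻¹ = [-5/52 -2/13 -3/2; -2/13 5/117 11/3; 0 0 1]
M⁻¹ · (-106/13, 24/13)ᵀ = (-1, 5)ᵀ

p = (-1, 5)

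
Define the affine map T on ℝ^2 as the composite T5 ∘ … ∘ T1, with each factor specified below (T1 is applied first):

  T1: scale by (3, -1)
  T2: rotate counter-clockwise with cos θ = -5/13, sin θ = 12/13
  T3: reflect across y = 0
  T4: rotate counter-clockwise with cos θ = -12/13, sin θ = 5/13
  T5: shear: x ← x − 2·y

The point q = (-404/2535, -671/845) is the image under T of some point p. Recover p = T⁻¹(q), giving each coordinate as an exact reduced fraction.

T1 = [3 0 0; 0 -1 0; 0 0 1]
T2·T1 = [-15/13 12/13 0; 36/13 5/13 0; 0 0 1]
T3·…·T1 = [-15/13 12/13 0; -36/13 -5/13 0; 0 0 1]
T4·…·T1 = [360/169 -119/169 0; 357/169 120/169 0; 0 0 1]
T5·…·T1 = [-354/169 -359/169 0; 357/169 120/169 0; 0 0 1]
det M = 3; M⁻¹ = [40/169 359/507 0; -119/169 -118/169 0; 0 0 1]
M⁻¹ · (-404/2535, -671/845)ᵀ = (-3/5, 2/3)ᵀ

p = (-3/5, 2/3)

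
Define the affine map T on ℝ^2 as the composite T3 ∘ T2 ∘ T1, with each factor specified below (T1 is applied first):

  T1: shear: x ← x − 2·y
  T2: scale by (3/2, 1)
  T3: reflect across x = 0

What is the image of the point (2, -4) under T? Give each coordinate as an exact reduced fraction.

T1 shear: x ← x − 2·y: (2, -4) → (10, -4)
T2 scale by (3/2, 1): (10, -4) → (15, -4)
T3 reflect across x = 0: (15, -4) → (-15, -4)

T(p) = (-15, -4)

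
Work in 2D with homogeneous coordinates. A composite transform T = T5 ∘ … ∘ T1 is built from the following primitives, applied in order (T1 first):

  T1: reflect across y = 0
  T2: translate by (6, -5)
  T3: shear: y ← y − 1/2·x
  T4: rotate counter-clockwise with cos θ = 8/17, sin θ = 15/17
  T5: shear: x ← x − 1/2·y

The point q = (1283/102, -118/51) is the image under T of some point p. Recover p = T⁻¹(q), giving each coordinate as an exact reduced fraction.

T1 = [1 0 0; 0 -1 0; 0 0 1]
T2·T1 = [1 0 6; 0 -1 -5; 0 0 1]
T3·…·T1 = [1 0 6; -1/2 -1 -8; 0 0 1]
T4·…·T1 = [31/34 15/17 168/17; 11/17 -8/17 26/17; 0 0 1]
T5·…·T1 = [10/17 19/17 155/17; 11/17 -8/17 26/17; 0 0 1]
det M = -1; M⁻¹ = [8/17 19/17 -6; 11/17 -10/17 -5; 0 0 1]
M⁻¹ · (1283/102, -118/51)ᵀ = (-8/3, 9/2)ᵀ

p = (-8/3, 9/2)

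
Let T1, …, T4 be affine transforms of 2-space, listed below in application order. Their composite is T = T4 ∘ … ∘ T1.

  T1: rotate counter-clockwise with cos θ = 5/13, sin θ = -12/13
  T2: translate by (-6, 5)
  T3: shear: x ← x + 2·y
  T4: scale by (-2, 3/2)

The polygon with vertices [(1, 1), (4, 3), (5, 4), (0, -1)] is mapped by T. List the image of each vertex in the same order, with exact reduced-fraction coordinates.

T1 rotate counter-clockwise with cos θ = 5/13, sin θ = -12/13: (1, 1) → (17/13, -7/13); (4, 3) → (56/13, -33/13); (5, 4) → (73/13, -40/13); (0, -1) → (-12/13, -5/13)
T2 translate by (-6, 5): (17/13, -7/13) → (-61/13, 58/13); (56/13, -33/13) → (-22/13, 32/13); (73/13, -40/13) → (-5/13, 25/13); (-12/13, -5/13) → (-90/13, 60/13)
T3 shear: x ← x + 2·y: (-61/13, 58/13) → (55/13, 58/13); (-22/13, 32/13) → (42/13, 32/13); (-5/13, 25/13) → (45/13, 25/13); (-90/13, 60/13) → (30/13, 60/13)
T4 scale by (-2, 3/2): (55/13, 58/13) → (-110/13, 87/13); (42/13, 32/13) → (-84/13, 48/13); (45/13, 25/13) → (-90/13, 75/26); (30/13, 60/13) → (-60/13, 90/13)

image vertices: (-110/13, 87/13), (-84/13, 48/13), (-90/13, 75/26), (-60/13, 90/13)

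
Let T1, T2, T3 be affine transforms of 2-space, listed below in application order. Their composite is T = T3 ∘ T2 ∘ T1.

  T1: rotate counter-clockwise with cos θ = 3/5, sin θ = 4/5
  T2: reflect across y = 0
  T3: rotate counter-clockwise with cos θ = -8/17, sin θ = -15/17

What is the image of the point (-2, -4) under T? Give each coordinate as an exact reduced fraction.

T1 rotate counter-clockwise with cos θ = 3/5, sin θ = 4/5: (-2, -4) → (2, -4)
T2 reflect across y = 0: (2, -4) → (2, 4)
T3 rotate counter-clockwise with cos θ = -8/17, sin θ = -15/17: (2, 4) → (44/17, -62/17)

T(p) = (44/17, -62/17)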